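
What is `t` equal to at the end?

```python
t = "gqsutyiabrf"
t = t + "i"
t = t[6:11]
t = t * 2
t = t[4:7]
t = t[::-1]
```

'aif'

+ 'i' → 'gqsutyiabrfi'
slice [6:11] → 'iabrf'
repeat ×2 → 'iabrfiabrf'
slice [4:7] → 'fia'
reverse → 'aif'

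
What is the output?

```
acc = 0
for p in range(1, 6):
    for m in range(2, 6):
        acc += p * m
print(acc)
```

210

p=1,m=2: acc = 0+2 = 2
p=1,m=3: acc = 2+3 = 5
p=1,m=4: acc = 5+4 = 9
p=1,m=5: acc = 9+5 = 14
p=2,m=2: acc = 14+4 = 18
p=2,m=3: acc = 18+6 = 24
p=2,m=4: acc = 24+8 = 32
p=2,m=5: acc = 32+10 = 42
p=3,m=2: acc = 42+6 = 48
p=3,m=3: acc = 48+9 = 57
p=3,m=4: acc = 57+12 = 69
p=3,m=5: acc = 69+15 = 84
p=4,m=2: acc = 84+8 = 92
p=4,m=3: acc = 92+12 = 104
p=4,m=4: acc = 104+16 = 120
p=4,m=5: acc = 120+20 = 140
p=5,m=2: acc = 140+10 = 150
p=5,m=3: acc = 150+15 = 165
p=5,m=4: acc = 165+20 = 185
p=5,m=5: acc = 185+25 = 210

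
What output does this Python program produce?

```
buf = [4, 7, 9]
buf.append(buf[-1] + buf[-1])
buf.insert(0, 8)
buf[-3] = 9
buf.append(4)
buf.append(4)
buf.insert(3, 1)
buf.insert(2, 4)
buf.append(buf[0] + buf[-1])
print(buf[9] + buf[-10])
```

append buf[-1]+buf[-1] = 9+9 = 18 → [4, 7, 9, 18]
insert 8 at 0 → [8, 4, 7, 9, 18]
buf[-3] = 9 → [8, 4, 9, 9, 18]
append 4 → [8, 4, 9, 9, 18, 4]
append 4 → [8, 4, 9, 9, 18, 4, 4]
insert 1 at 3 → [8, 4, 9, 1, 9, 18, 4, 4]
insert 4 at 2 → [8, 4, 4, 9, 1, 9, 18, 4, 4]
append buf[0]+buf[-1] = 8+4 = 12 → [8, 4, 4, 9, 1, 9, 18, 4, 4, 12]
buf[9]+buf[-10] = 12+8 = 20

20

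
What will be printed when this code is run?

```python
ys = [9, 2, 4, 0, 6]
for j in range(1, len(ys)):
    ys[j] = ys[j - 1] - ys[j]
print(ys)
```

[9, 7, 3, 3, -3]

j=1: ys[1] = 9-2 = 7 → [9, 7, 4, 0, 6]
j=2: ys[2] = 7-4 = 3 → [9, 7, 3, 0, 6]
j=3: ys[3] = 3-0 = 3 → [9, 7, 3, 3, 6]
j=4: ys[4] = 3-6 = -3 → [9, 7, 3, 3, -3]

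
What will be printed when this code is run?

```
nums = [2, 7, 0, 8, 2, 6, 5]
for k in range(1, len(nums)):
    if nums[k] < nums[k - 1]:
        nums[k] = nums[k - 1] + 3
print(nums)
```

k=1: 7>=2, unchanged → [2, 7, 0, 8, 2, 6, 5]
k=2: 0<7, nums[2] = 7+3 = 10 → [2, 7, 10, 8, 2, 6, 5]
k=3: 8<10, nums[3] = 10+3 = 13 → [2, 7, 10, 13, 2, 6, 5]
k=4: 2<13, nums[4] = 13+3 = 16 → [2, 7, 10, 13, 16, 6, 5]
k=5: 6<16, nums[5] = 16+3 = 19 → [2, 7, 10, 13, 16, 19, 5]
k=6: 5<19, nums[6] = 19+3 = 22 → [2, 7, 10, 13, 16, 19, 22]

[2, 7, 10, 13, 16, 19, 22]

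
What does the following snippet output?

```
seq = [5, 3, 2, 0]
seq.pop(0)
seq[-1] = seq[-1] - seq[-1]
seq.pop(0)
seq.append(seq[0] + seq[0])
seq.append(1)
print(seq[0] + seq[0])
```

pop(0) removes 5 → [3, 2, 0]
seq[-1] = seq[-1]-seq[-1] = 0-0 = 0 → [3, 2, 0]
pop(0) removes 3 → [2, 0]
append seq[0]+seq[0] = 2+2 = 4 → [2, 0, 4]
append 1 → [2, 0, 4, 1]
seq[0]+seq[0] = 2+2 = 4

4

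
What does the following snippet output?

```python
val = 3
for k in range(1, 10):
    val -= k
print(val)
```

k=1: val = 3-1 = 2
k=2: val = 2-2 = 0
k=3: val = 0-3 = -3
k=4: val = (-3)-4 = -7
k=5: val = (-7)-5 = -12
k=6: val = (-12)-6 = -18
k=7: val = (-18)-7 = -25
k=8: val = (-25)-8 = -33
k=9: val = (-33)-9 = -42

-42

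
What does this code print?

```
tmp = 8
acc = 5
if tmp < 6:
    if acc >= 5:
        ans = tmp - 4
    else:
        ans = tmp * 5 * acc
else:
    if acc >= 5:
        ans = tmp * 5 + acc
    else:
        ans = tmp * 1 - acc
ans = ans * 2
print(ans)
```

tmp=8, acc=5
tmp < 6 is False; acc >= 5 is True
→ ans = tmp * 5 + acc = 45
ans = 45*2 = 90

90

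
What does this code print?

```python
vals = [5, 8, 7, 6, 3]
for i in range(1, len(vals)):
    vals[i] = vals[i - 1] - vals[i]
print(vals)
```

i=1: vals[1] = 5-8 = -3 → [5, -3, 7, 6, 3]
i=2: vals[2] = (-3)-7 = -10 → [5, -3, -10, 6, 3]
i=3: vals[3] = (-10)-6 = -16 → [5, -3, -10, -16, 3]
i=4: vals[4] = (-16)-3 = -19 → [5, -3, -10, -16, -19]

[5, -3, -10, -16, -19]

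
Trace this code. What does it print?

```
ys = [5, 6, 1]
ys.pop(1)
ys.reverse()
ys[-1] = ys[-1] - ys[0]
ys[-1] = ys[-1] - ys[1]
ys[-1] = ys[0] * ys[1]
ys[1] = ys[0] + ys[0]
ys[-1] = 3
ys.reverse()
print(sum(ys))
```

pop(1) removes 6 → [5, 1]
reverse → [1, 5]
ys[-1] = ys[-1]-ys[0] = 5-1 = 4 → [1, 4]
ys[-1] = ys[-1]-ys[1] = 4-4 = 0 → [1, 0]
ys[-1] = ys[0]*ys[1] = 1*0 = 0 → [1, 0]
ys[1] = ys[0]+ys[0] = 1+1 = 2 → [1, 2]
ys[-1] = 3 → [1, 3]
reverse → [3, 1]
sum = 4

4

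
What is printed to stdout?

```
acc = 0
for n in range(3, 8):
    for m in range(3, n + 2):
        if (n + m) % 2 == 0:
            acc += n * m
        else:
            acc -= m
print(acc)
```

n=3,m=3: even sum, acc = 0+9 = 9
n=3,m=4: odd sum, acc = 9-4 = 5
n=4,m=3: odd sum, acc = 5-3 = 2
n=4,m=4: even sum, acc = 2+16 = 18
n=4,m=5: odd sum, acc = 18-5 = 13
n=5,m=3: even sum, acc = 13+15 = 28
n=5,m=4: odd sum, acc = 28-4 = 24
n=5,m=5: even sum, acc = 24+25 = 49
n=5,m=6: odd sum, acc = 49-6 = 43
n=6,m=3: odd sum, acc = 43-3 = 40
n=6,m=4: even sum, acc = 40+24 = 64
n=6,m=5: odd sum, acc = 64-5 = 59
n=6,m=6: even sum, acc = 59+36 = 95
n=6,m=7: odd sum, acc = 95-7 = 88
n=7,m=3: even sum, acc = 88+21 = 109
n=7,m=4: odd sum, acc = 109-4 = 105
n=7,m=5: even sum, acc = 105+35 = 140
n=7,m=6: odd sum, acc = 140-6 = 134
n=7,m=7: even sum, acc = 134+49 = 183
n=7,m=8: odd sum, acc = 183-8 = 175

175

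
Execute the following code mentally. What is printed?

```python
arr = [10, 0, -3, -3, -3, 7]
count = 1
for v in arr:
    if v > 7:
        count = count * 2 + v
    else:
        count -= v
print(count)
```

v=10: >7, count = 1*2+10 = 12
v=0: not >7, count = 12-0 = 12
v=-3: not >7, count = 12-(-3) = 15
v=-3: not >7, count = 15-(-3) = 18
v=-3: not >7, count = 18-(-3) = 21
v=7: not >7, count = 21-7 = 14

14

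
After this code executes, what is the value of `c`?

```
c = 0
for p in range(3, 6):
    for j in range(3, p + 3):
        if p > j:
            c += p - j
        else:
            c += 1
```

p=3,j=3: not 3>3, c = 0+1 = 1
p=3,j=4: not 3>4, c = 1+1 = 2
p=3,j=5: not 3>5, c = 2+1 = 3
p=4,j=3: 4>3, c = 3+1 = 4
p=4,j=4: not 4>4, c = 4+1 = 5
p=4,j=5: not 4>5, c = 5+1 = 6
p=4,j=6: not 4>6, c = 6+1 = 7
p=5,j=3: 5>3, c = 7+2 = 9
p=5,j=4: 5>4, c = 9+1 = 10
p=5,j=5: not 5>5, c = 10+1 = 11
p=5,j=6: not 5>6, c = 11+1 = 12
p=5,j=7: not 5>7, c = 12+1 = 13

13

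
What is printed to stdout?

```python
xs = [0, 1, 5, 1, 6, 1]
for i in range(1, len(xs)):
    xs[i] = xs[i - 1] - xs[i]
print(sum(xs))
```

i=1: xs[1] = 0-1 = -1 → [0, -1, 5, 1, 6, 1]
i=2: xs[2] = (-1)-5 = -6 → [0, -1, -6, 1, 6, 1]
i=3: xs[3] = (-6)-1 = -7 → [0, -1, -6, -7, 6, 1]
i=4: xs[4] = (-7)-6 = -13 → [0, -1, -6, -7, -13, 1]
i=5: xs[5] = (-13)-1 = -14 → [0, -1, -6, -7, -13, -14]
sum = -41

-41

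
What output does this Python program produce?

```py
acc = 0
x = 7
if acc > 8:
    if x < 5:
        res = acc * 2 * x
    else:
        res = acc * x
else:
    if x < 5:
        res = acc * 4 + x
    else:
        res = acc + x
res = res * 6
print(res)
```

acc=0, x=7
acc > 8 is False; x < 5 is False
→ res = acc + x = 7
res = 7*6 = 42

42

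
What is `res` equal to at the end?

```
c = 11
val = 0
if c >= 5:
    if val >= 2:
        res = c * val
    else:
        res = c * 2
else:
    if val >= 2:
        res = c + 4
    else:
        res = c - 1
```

22

c=11, val=0
c >= 5 is True; val >= 2 is False
→ res = c * 2 = 22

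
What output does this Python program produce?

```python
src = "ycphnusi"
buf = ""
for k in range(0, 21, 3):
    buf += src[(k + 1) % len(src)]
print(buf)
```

cnipuyh

k=0: add src[1]='c' → 'c'
k=3: add src[4]='n' → 'cn'
k=6: add src[7]='i' → 'cni'
k=9: add src[2]='p' → 'cnip'
k=12: add src[5]='u' → 'cnipu'
k=15: add src[0]='y' → 'cnipuy'
k=18: add src[3]='h' → 'cnipuyh'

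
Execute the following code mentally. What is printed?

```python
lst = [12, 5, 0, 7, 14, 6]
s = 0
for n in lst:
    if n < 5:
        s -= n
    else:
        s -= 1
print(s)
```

n=12: not <5, s = 0-1 = -1
n=5: not <5, s = (-1)-1 = -2
n=0: <5, s = (-2)-0 = -2
n=7: not <5, s = (-2)-1 = -3
n=14: not <5, s = (-3)-1 = -4
n=6: not <5, s = (-4)-1 = -5

-5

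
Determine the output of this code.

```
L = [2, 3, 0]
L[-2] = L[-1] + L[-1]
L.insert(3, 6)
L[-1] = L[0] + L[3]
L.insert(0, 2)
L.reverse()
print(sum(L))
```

L[-2] = L[-1]+L[-1] = 0+0 = 0 → [2, 0, 0]
insert 6 at 3 → [2, 0, 0, 6]
L[-1] = L[0]+L[3] = 2+6 = 8 → [2, 0, 0, 8]
insert 2 at 0 → [2, 2, 0, 0, 8]
reverse → [8, 0, 0, 2, 2]
sum = 12

12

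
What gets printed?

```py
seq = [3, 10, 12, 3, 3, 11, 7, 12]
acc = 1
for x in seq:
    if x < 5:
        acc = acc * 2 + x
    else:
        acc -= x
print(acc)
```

-89

x=3: <5, acc = 1*2+3 = 5
x=10: not <5, acc = 5-10 = -5
x=12: not <5, acc = (-5)-12 = -17
x=3: <5, acc = (-17)*2+3 = -31
x=3: <5, acc = (-31)*2+3 = -59
x=11: not <5, acc = (-59)-11 = -70
x=7: not <5, acc = (-70)-7 = -77
x=12: not <5, acc = (-77)-12 = -89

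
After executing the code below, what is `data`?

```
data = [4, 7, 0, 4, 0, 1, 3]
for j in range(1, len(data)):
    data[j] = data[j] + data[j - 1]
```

[4, 11, 11, 15, 15, 16, 19]

j=1: data[1] = 7+4 = 11 → [4, 11, 0, 4, 0, 1, 3]
j=2: data[2] = 0+11 = 11 → [4, 11, 11, 4, 0, 1, 3]
j=3: data[3] = 4+11 = 15 → [4, 11, 11, 15, 0, 1, 3]
j=4: data[4] = 0+15 = 15 → [4, 11, 11, 15, 15, 1, 3]
j=5: data[5] = 1+15 = 16 → [4, 11, 11, 15, 15, 16, 3]
j=6: data[6] = 3+16 = 19 → [4, 11, 11, 15, 15, 16, 19]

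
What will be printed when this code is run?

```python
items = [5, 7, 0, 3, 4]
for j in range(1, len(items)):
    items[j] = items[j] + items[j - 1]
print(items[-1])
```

j=1: items[1] = 7+5 = 12 → [5, 12, 0, 3, 4]
j=2: items[2] = 0+12 = 12 → [5, 12, 12, 3, 4]
j=3: items[3] = 3+12 = 15 → [5, 12, 12, 15, 4]
j=4: items[4] = 4+15 = 19 → [5, 12, 12, 15, 19]

19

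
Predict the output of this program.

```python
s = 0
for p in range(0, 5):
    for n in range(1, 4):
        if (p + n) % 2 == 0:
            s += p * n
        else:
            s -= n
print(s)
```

p=0,n=1: odd sum, s = 0-1 = -1
p=0,n=2: even sum, s = (-1)+0 = -1
p=0,n=3: odd sum, s = (-1)-3 = -4
p=1,n=1: even sum, s = (-4)+1 = -3
p=1,n=2: odd sum, s = (-3)-2 = -5
p=1,n=3: even sum, s = (-5)+3 = -2
p=2,n=1: odd sum, s = (-2)-1 = -3
p=2,n=2: even sum, s = (-3)+4 = 1
p=2,n=3: odd sum, s = 1-3 = -2
p=3,n=1: even sum, s = (-2)+3 = 1
p=3,n=2: odd sum, s = 1-2 = -1
p=3,n=3: even sum, s = (-1)+9 = 8
p=4,n=1: odd sum, s = 8-1 = 7
p=4,n=2: even sum, s = 7+8 = 15
p=4,n=3: odd sum, s = 15-3 = 12

12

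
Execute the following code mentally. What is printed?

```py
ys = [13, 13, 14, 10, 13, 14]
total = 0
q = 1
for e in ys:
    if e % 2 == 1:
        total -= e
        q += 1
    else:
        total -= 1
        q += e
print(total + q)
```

e=13: odd, total = 0-13 = -13; q=2
e=13: odd, total = (-13)-13 = -26; q=3
e=14: not odd, total = (-26)-1 = -27; q=17
e=10: not odd, total = (-27)-1 = -28; q=27
e=13: odd, total = (-28)-13 = -41; q=28
e=14: not odd, total = (-41)-1 = -42; q=42
total+q = (-42)+42 = 0

0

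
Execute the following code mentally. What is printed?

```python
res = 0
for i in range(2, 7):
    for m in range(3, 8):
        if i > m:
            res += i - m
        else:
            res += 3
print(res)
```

i=2,m=3: not 2>3, res = 0+3 = 3
i=2,m=4: not 2>4, res = 3+3 = 6
i=2,m=5: not 2>5, res = 6+3 = 9
i=2,m=6: not 2>6, res = 9+3 = 12
i=2,m=7: not 2>7, res = 12+3 = 15
i=3,m=3: not 3>3, res = 15+3 = 18
i=3,m=4: not 3>4, res = 18+3 = 21
i=3,m=5: not 3>5, res = 21+3 = 24
i=3,m=6: not 3>6, res = 24+3 = 27
i=3,m=7: not 3>7, res = 27+3 = 30
i=4,m=3: 4>3, res = 30+1 = 31
i=4,m=4: not 4>4, res = 31+3 = 34
i=4,m=5: not 4>5, res = 34+3 = 37
i=4,m=6: not 4>6, res = 37+3 = 40
i=4,m=7: not 4>7, res = 40+3 = 43
i=5,m=3: 5>3, res = 43+2 = 45
i=5,m=4: 5>4, res = 45+1 = 46
i=5,m=5: not 5>5, res = 46+3 = 49
i=5,m=6: not 5>6, res = 49+3 = 52
i=5,m=7: not 5>7, res = 52+3 = 55
i=6,m=3: 6>3, res = 55+3 = 58
i=6,m=4: 6>4, res = 58+2 = 60
i=6,m=5: 6>5, res = 60+1 = 61
i=6,m=6: not 6>6, res = 61+3 = 64
i=6,m=7: not 6>7, res = 64+3 = 67

67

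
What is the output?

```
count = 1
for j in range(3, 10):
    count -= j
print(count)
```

-41

j=3: count = 1-3 = -2
j=4: count = (-2)-4 = -6
j=5: count = (-6)-5 = -11
j=6: count = (-11)-6 = -17
j=7: count = (-17)-7 = -24
j=8: count = (-24)-8 = -32
j=9: count = (-32)-9 = -41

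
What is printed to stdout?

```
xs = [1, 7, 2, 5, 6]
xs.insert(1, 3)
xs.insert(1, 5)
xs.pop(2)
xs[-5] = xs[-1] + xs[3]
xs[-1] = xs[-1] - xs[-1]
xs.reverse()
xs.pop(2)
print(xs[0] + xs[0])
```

0

insert 3 at 1 → [1, 3, 7, 2, 5, 6]
insert 5 at 1 → [1, 5, 3, 7, 2, 5, 6]
pop(2) removes 3 → [1, 5, 7, 2, 5, 6]
xs[-5] = xs[-1]+xs[3] = 6+2 = 8 → [1, 8, 7, 2, 5, 6]
xs[-1] = xs[-1]-xs[-1] = 6-6 = 0 → [1, 8, 7, 2, 5, 0]
reverse → [0, 5, 2, 7, 8, 1]
pop(2) removes 2 → [0, 5, 7, 8, 1]
xs[0]+xs[0] = 0+0 = 0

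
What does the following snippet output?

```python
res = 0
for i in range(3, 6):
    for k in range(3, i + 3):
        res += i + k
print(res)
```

105

i=3,k=3: res = 0+6 = 6
i=3,k=4: res = 6+7 = 13
i=3,k=5: res = 13+8 = 21
i=4,k=3: res = 21+7 = 28
i=4,k=4: res = 28+8 = 36
i=4,k=5: res = 36+9 = 45
i=4,k=6: res = 45+10 = 55
i=5,k=3: res = 55+8 = 63
i=5,k=4: res = 63+9 = 72
i=5,k=5: res = 72+10 = 82
i=5,k=6: res = 82+11 = 93
i=5,k=7: res = 93+12 = 105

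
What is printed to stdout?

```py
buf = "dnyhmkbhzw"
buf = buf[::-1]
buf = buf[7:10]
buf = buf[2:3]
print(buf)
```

d

reverse → 'wzhbkmhynd'
slice [7:10] → 'ynd'
slice [2:3] → 'd'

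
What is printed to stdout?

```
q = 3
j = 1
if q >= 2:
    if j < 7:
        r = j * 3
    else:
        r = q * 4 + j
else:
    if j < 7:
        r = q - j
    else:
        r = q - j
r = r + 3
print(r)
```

q=3, j=1
q >= 2 is True; j < 7 is True
→ r = j * 3 = 3
r = 3+3 = 6

6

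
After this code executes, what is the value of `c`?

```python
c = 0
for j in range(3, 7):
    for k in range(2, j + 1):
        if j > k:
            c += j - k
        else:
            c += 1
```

24

j=3,k=2: 3>2, c = 0+1 = 1
j=3,k=3: not 3>3, c = 1+1 = 2
j=4,k=2: 4>2, c = 2+2 = 4
j=4,k=3: 4>3, c = 4+1 = 5
j=4,k=4: not 4>4, c = 5+1 = 6
j=5,k=2: 5>2, c = 6+3 = 9
j=5,k=3: 5>3, c = 9+2 = 11
j=5,k=4: 5>4, c = 11+1 = 12
j=5,k=5: not 5>5, c = 12+1 = 13
j=6,k=2: 6>2, c = 13+4 = 17
j=6,k=3: 6>3, c = 17+3 = 20
j=6,k=4: 6>4, c = 20+2 = 22
j=6,k=5: 6>5, c = 22+1 = 23
j=6,k=6: not 6>6, c = 23+1 = 24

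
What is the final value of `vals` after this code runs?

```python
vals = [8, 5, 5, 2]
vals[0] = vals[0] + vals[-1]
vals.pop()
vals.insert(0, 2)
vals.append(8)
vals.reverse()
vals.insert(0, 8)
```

vals[0] = vals[0]+vals[-1] = 8+2 = 10 → [10, 5, 5, 2]
pop() removes 2 → [10, 5, 5]
insert 2 at 0 → [2, 10, 5, 5]
append 8 → [2, 10, 5, 5, 8]
reverse → [8, 5, 5, 10, 2]
insert 8 at 0 → [8, 8, 5, 5, 10, 2]

[8, 8, 5, 5, 10, 2]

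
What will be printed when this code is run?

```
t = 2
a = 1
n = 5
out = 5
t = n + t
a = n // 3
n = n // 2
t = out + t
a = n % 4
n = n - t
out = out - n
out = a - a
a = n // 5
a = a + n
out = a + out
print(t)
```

12

t = 5+2 = 7
a = 5//3 = 1
n = 5//2 = 2
t = 5+7 = 12
a = 2%4 = 2
n = 2-12 = -10
out = 5-(-10) = 15
out = 2-2 = 0
a = (-10)//5 = -2
a = (-2)+(-10) = -12
out = (-12)+0 = -12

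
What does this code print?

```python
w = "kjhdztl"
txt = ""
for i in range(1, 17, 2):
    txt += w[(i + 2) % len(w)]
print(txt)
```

dtkhzljd

i=1: add w[3]='d' → 'd'
i=3: add w[5]='t' → 'dt'
i=5: add w[0]='k' → 'dtk'
i=7: add w[2]='h' → 'dtkh'
i=9: add w[4]='z' → 'dtkhz'
i=11: add w[6]='l' → 'dtkhzl'
i=13: add w[1]='j' → 'dtkhzlj'
i=15: add w[3]='d' → 'dtkhzljd'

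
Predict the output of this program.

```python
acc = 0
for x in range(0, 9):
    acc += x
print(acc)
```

x=0: acc = 0+0 = 0
x=1: acc = 0+1 = 1
x=2: acc = 1+2 = 3
x=3: acc = 3+3 = 6
x=4: acc = 6+4 = 10
x=5: acc = 10+5 = 15
x=6: acc = 15+6 = 21
x=7: acc = 21+7 = 28
x=8: acc = 28+8 = 36

36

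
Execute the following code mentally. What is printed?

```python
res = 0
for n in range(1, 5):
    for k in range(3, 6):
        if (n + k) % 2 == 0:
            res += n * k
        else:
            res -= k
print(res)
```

32

n=1,k=3: even sum, res = 0+3 = 3
n=1,k=4: odd sum, res = 3-4 = -1
n=1,k=5: even sum, res = (-1)+5 = 4
n=2,k=3: odd sum, res = 4-3 = 1
n=2,k=4: even sum, res = 1+8 = 9
n=2,k=5: odd sum, res = 9-5 = 4
n=3,k=3: even sum, res = 4+9 = 13
n=3,k=4: odd sum, res = 13-4 = 9
n=3,k=5: even sum, res = 9+15 = 24
n=4,k=3: odd sum, res = 24-3 = 21
n=4,k=4: even sum, res = 21+16 = 37
n=4,k=5: odd sum, res = 37-5 = 32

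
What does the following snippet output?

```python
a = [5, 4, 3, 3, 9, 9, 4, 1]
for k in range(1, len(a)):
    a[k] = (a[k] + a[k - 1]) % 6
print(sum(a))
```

k=1: a[1] = (4+5)%6 = 3 → [5, 3, 3, 3, 9, 9, 4, 1]
k=2: a[2] = (3+3)%6 = 0 → [5, 3, 0, 3, 9, 9, 4, 1]
k=3: a[3] = (3+0)%6 = 3 → [5, 3, 0, 3, 9, 9, 4, 1]
k=4: a[4] = (9+3)%6 = 0 → [5, 3, 0, 3, 0, 9, 4, 1]
k=5: a[5] = (9+0)%6 = 3 → [5, 3, 0, 3, 0, 3, 4, 1]
k=6: a[6] = (4+3)%6 = 1 → [5, 3, 0, 3, 0, 3, 1, 1]
k=7: a[7] = (1+1)%6 = 2 → [5, 3, 0, 3, 0, 3, 1, 2]
sum = 17

17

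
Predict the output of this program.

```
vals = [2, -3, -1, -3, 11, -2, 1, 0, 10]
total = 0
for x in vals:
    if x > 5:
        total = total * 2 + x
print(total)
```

x=2: not >5
x=-3: not >5
x=-1: not >5
x=-3: not >5
x=11: >5, total = 0*2+11 = 11
x=-2: not >5
x=1: not >5
x=0: not >5
x=10: >5, total = 11*2+10 = 32

32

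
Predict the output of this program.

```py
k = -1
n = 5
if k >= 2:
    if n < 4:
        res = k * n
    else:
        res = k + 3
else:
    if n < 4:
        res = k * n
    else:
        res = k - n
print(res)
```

k=-1, n=5
k >= 2 is False; n < 4 is False
→ res = k - n = -6

-6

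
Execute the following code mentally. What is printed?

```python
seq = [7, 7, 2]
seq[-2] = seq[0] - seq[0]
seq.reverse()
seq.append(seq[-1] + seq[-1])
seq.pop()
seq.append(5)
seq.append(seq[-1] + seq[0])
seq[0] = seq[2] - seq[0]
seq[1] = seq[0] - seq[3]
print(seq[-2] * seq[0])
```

seq[-2] = seq[0]-seq[0] = 7-7 = 0 → [7, 0, 2]
reverse → [2, 0, 7]
append seq[-1]+seq[-1] = 7+7 = 14 → [2, 0, 7, 14]
pop() removes 14 → [2, 0, 7]
append 5 → [2, 0, 7, 5]
append seq[-1]+seq[0] = 5+2 = 7 → [2, 0, 7, 5, 7]
seq[0] = seq[2]-seq[0] = 7-2 = 5 → [5, 0, 7, 5, 7]
seq[1] = seq[0]-seq[3] = 5-5 = 0 → [5, 0, 7, 5, 7]
seq[-2]*seq[0] = 5*5 = 25

25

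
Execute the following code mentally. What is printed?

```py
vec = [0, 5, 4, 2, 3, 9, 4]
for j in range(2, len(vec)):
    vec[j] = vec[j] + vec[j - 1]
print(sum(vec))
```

89

j=2: vec[2] = 4+5 = 9 → [0, 5, 9, 2, 3, 9, 4]
j=3: vec[3] = 2+9 = 11 → [0, 5, 9, 11, 3, 9, 4]
j=4: vec[4] = 3+11 = 14 → [0, 5, 9, 11, 14, 9, 4]
j=5: vec[5] = 9+14 = 23 → [0, 5, 9, 11, 14, 23, 4]
j=6: vec[6] = 4+23 = 27 → [0, 5, 9, 11, 14, 23, 27]
sum = 89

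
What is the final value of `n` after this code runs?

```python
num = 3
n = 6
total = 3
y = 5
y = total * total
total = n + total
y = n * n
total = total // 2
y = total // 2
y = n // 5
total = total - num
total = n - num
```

6

y = 3*3 = 9
total = 6+3 = 9
y = 6*6 = 36
total = 9//2 = 4
y = 4//2 = 2
y = 6//5 = 1
total = 4-3 = 1
total = 6-3 = 3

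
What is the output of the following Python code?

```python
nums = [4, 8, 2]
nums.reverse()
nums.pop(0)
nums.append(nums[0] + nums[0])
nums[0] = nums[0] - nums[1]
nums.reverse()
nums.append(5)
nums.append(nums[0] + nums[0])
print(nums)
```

reverse → [2, 8, 4]
pop(0) removes 2 → [8, 4]
append nums[0]+nums[0] = 8+8 = 16 → [8, 4, 16]
nums[0] = nums[0]-nums[1] = 8-4 = 4 → [4, 4, 16]
reverse → [16, 4, 4]
append 5 → [16, 4, 4, 5]
append nums[0]+nums[0] = 16+16 = 32 → [16, 4, 4, 5, 32]

[16, 4, 4, 5, 32]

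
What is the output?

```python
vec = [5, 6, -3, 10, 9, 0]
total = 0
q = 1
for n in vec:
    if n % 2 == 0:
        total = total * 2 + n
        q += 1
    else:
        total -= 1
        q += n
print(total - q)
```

15

n=5: not even, total = 0-1 = -1; q=6
n=6: even, total = (-1)*2+6 = 4; q=7
n=-3: not even, total = 4-1 = 3; q=4
n=10: even, total = 3*2+10 = 16; q=5
n=9: not even, total = 16-1 = 15; q=14
n=0: even, total = 15*2+0 = 30; q=15
total-q = 30-15 = 15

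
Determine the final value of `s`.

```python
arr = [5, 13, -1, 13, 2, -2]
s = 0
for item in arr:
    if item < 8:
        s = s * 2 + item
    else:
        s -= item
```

-118

item=5: <8, s = 0*2+5 = 5
item=13: not <8, s = 5-13 = -8
item=-1: <8, s = (-8)*2+(-1) = -17
item=13: not <8, s = (-17)-13 = -30
item=2: <8, s = (-30)*2+2 = -58
item=-2: <8, s = (-58)*2+(-2) = -118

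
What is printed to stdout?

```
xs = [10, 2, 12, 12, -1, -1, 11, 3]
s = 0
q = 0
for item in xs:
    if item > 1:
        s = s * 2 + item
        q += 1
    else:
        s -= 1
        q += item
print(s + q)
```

517

item=10: >1, s = 0*2+10 = 10; q=1
item=2: >1, s = 10*2+2 = 22; q=2
item=12: >1, s = 22*2+12 = 56; q=3
item=12: >1, s = 56*2+12 = 124; q=4
item=-1: not >1, s = 124-1 = 123; q=3
item=-1: not >1, s = 123-1 = 122; q=2
item=11: >1, s = 122*2+11 = 255; q=3
item=3: >1, s = 255*2+3 = 513; q=4
s+q = 513+4 = 517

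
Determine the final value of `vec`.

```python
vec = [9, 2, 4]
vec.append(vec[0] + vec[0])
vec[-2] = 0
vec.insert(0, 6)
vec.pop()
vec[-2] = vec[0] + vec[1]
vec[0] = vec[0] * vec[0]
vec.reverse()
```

append vec[0]+vec[0] = 9+9 = 18 → [9, 2, 4, 18]
vec[-2] = 0 → [9, 2, 0, 18]
insert 6 at 0 → [6, 9, 2, 0, 18]
pop() removes 18 → [6, 9, 2, 0]
vec[-2] = vec[0]+vec[1] = 6+9 = 15 → [6, 9, 15, 0]
vec[0] = vec[0]*vec[0] = 6*6 = 36 → [36, 9, 15, 0]
reverse → [0, 15, 9, 36]

[0, 15, 9, 36]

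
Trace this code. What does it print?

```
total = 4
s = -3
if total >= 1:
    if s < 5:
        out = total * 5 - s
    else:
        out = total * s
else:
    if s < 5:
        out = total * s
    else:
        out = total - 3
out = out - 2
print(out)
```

total=4, s=-3
total >= 1 is True; s < 5 is True
→ out = total * 5 - s = 23
out = 23-2 = 21

21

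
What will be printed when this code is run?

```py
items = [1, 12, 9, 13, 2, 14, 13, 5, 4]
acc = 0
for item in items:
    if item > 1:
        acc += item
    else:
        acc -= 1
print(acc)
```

item=1: not >1, acc = 0-1 = -1
item=12: >1, acc = (-1)+12 = 11
item=9: >1, acc = 11+9 = 20
item=13: >1, acc = 20+13 = 33
item=2: >1, acc = 33+2 = 35
item=14: >1, acc = 35+14 = 49
item=13: >1, acc = 49+13 = 62
item=5: >1, acc = 62+5 = 67
item=4: >1, acc = 67+4 = 71

71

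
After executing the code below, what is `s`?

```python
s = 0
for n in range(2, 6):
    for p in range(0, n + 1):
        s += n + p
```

102

n=2,p=0: s = 0+2 = 2
n=2,p=1: s = 2+3 = 5
n=2,p=2: s = 5+4 = 9
n=3,p=0: s = 9+3 = 12
n=3,p=1: s = 12+4 = 16
n=3,p=2: s = 16+5 = 21
n=3,p=3: s = 21+6 = 27
n=4,p=0: s = 27+4 = 31
n=4,p=1: s = 31+5 = 36
n=4,p=2: s = 36+6 = 42
n=4,p=3: s = 42+7 = 49
n=4,p=4: s = 49+8 = 57
n=5,p=0: s = 57+5 = 62
n=5,p=1: s = 62+6 = 68
n=5,p=2: s = 68+7 = 75
n=5,p=3: s = 75+8 = 83
n=5,p=4: s = 83+9 = 92
n=5,p=5: s = 92+10 = 102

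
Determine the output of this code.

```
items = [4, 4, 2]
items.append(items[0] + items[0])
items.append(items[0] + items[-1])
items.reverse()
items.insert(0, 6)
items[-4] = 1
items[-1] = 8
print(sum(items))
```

append items[0]+items[0] = 4+4 = 8 → [4, 4, 2, 8]
append items[0]+items[-1] = 4+8 = 12 → [4, 4, 2, 8, 12]
reverse → [12, 8, 2, 4, 4]
insert 6 at 0 → [6, 12, 8, 2, 4, 4]
items[-4] = 1 → [6, 12, 1, 2, 4, 4]
items[-1] = 8 → [6, 12, 1, 2, 4, 8]
sum = 33

33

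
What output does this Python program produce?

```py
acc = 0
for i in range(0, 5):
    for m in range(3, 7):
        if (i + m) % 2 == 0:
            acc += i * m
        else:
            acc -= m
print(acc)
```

i=0,m=3: odd sum, acc = 0-3 = -3
i=0,m=4: even sum, acc = (-3)+0 = -3
i=0,m=5: odd sum, acc = (-3)-5 = -8
i=0,m=6: even sum, acc = (-8)+0 = -8
i=1,m=3: even sum, acc = (-8)+3 = -5
i=1,m=4: odd sum, acc = (-5)-4 = -9
i=1,m=5: even sum, acc = (-9)+5 = -4
i=1,m=6: odd sum, acc = (-4)-6 = -10
i=2,m=3: odd sum, acc = (-10)-3 = -13
i=2,m=4: even sum, acc = (-13)+8 = -5
i=2,m=5: odd sum, acc = (-5)-5 = -10
i=2,m=6: even sum, acc = (-10)+12 = 2
i=3,m=3: even sum, acc = 2+9 = 11
i=3,m=4: odd sum, acc = 11-4 = 7
i=3,m=5: even sum, acc = 7+15 = 22
i=3,m=6: odd sum, acc = 22-6 = 16
i=4,m=3: odd sum, acc = 16-3 = 13
i=4,m=4: even sum, acc = 13+16 = 29
i=4,m=5: odd sum, acc = 29-5 = 24
i=4,m=6: even sum, acc = 24+24 = 48

48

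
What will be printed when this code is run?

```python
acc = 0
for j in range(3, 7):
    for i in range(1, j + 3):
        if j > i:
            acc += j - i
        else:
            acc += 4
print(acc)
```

82

j=3,i=1: 3>1, acc = 0+2 = 2
j=3,i=2: 3>2, acc = 2+1 = 3
j=3,i=3: not 3>3, acc = 3+4 = 7
j=3,i=4: not 3>4, acc = 7+4 = 11
j=3,i=5: not 3>5, acc = 11+4 = 15
j=4,i=1: 4>1, acc = 15+3 = 18
j=4,i=2: 4>2, acc = 18+2 = 20
j=4,i=3: 4>3, acc = 20+1 = 21
j=4,i=4: not 4>4, acc = 21+4 = 25
j=4,i=5: not 4>5, acc = 25+4 = 29
j=4,i=6: not 4>6, acc = 29+4 = 33
j=5,i=1: 5>1, acc = 33+4 = 37
j=5,i=2: 5>2, acc = 37+3 = 40
j=5,i=3: 5>3, acc = 40+2 = 42
j=5,i=4: 5>4, acc = 42+1 = 43
j=5,i=5: not 5>5, acc = 43+4 = 47
j=5,i=6: not 5>6, acc = 47+4 = 51
j=5,i=7: not 5>7, acc = 51+4 = 55
j=6,i=1: 6>1, acc = 55+5 = 60
j=6,i=2: 6>2, acc = 60+4 = 64
j=6,i=3: 6>3, acc = 64+3 = 67
j=6,i=4: 6>4, acc = 67+2 = 69
j=6,i=5: 6>5, acc = 69+1 = 70
j=6,i=6: not 6>6, acc = 70+4 = 74
j=6,i=7: not 6>7, acc = 74+4 = 78
j=6,i=8: not 6>8, acc = 78+4 = 82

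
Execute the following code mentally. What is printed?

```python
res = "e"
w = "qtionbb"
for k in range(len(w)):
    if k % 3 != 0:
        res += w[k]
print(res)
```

k=0: skip
k=1: add 't' → 'et'
k=2: add 'i' → 'eti'
k=3: skip
k=4: add 'n' → 'etin'
k=5: add 'b' → 'etinb'
k=6: skip

etinb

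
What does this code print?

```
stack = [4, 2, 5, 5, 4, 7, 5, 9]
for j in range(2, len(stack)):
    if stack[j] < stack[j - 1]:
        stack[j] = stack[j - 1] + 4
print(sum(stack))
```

j=2: 5>=2, unchanged → [4, 2, 5, 5, 4, 7, 5, 9]
j=3: 5>=5, unchanged → [4, 2, 5, 5, 4, 7, 5, 9]
j=4: 4<5, stack[4] = 5+4 = 9 → [4, 2, 5, 5, 9, 7, 5, 9]
j=5: 7<9, stack[5] = 9+4 = 13 → [4, 2, 5, 5, 9, 13, 5, 9]
j=6: 5<13, stack[6] = 13+4 = 17 → [4, 2, 5, 5, 9, 13, 17, 9]
j=7: 9<17, stack[7] = 17+4 = 21 → [4, 2, 5, 5, 9, 13, 17, 21]
sum = 76

76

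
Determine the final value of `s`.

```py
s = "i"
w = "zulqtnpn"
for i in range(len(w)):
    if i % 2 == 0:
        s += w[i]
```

'izltp'

i=0: add 'z' → 'iz'
i=1: skip
i=2: add 'l' → 'izl'
i=3: skip
i=4: add 't' → 'izlt'
i=5: skip
i=6: add 'p' → 'izltp'
i=7: skip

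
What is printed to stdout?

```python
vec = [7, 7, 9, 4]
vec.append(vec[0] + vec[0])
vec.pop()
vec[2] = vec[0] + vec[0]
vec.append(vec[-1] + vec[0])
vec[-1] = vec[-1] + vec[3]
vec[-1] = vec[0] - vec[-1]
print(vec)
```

append vec[0]+vec[0] = 7+7 = 14 → [7, 7, 9, 4, 14]
pop() removes 14 → [7, 7, 9, 4]
vec[2] = vec[0]+vec[0] = 7+7 = 14 → [7, 7, 14, 4]
append vec[-1]+vec[0] = 4+7 = 11 → [7, 7, 14, 4, 11]
vec[-1] = vec[-1]+vec[3] = 11+4 = 15 → [7, 7, 14, 4, 15]
vec[-1] = vec[0]-vec[-1] = 7-15 = -8 → [7, 7, 14, 4, -8]

[7, 7, 14, 4, -8]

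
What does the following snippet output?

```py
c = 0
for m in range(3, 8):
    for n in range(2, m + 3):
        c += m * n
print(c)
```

775

m=3,n=2: c = 0+6 = 6
m=3,n=3: c = 6+9 = 15
m=3,n=4: c = 15+12 = 27
m=3,n=5: c = 27+15 = 42
m=4,n=2: c = 42+8 = 50
m=4,n=3: c = 50+12 = 62
m=4,n=4: c = 62+16 = 78
m=4,n=5: c = 78+20 = 98
m=4,n=6: c = 98+24 = 122
m=5,n=2: c = 122+10 = 132
m=5,n=3: c = 132+15 = 147
m=5,n=4: c = 147+20 = 167
m=5,n=5: c = 167+25 = 192
m=5,n=6: c = 192+30 = 222
m=5,n=7: c = 222+35 = 257
m=6,n=2: c = 257+12 = 269
m=6,n=3: c = 269+18 = 287
m=6,n=4: c = 287+24 = 311
m=6,n=5: c = 311+30 = 341
m=6,n=6: c = 341+36 = 377
m=6,n=7: c = 377+42 = 419
m=6,n=8: c = 419+48 = 467
m=7,n=2: c = 467+14 = 481
m=7,n=3: c = 481+21 = 502
m=7,n=4: c = 502+28 = 530
m=7,n=5: c = 530+35 = 565
m=7,n=6: c = 565+42 = 607
m=7,n=7: c = 607+49 = 656
m=7,n=8: c = 656+56 = 712
m=7,n=9: c = 712+63 = 775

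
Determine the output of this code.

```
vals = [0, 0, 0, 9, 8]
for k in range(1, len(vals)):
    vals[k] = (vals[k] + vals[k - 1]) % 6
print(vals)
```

k=1: vals[1] = (0+0)%6 = 0 → [0, 0, 0, 9, 8]
k=2: vals[2] = (0+0)%6 = 0 → [0, 0, 0, 9, 8]
k=3: vals[3] = (9+0)%6 = 3 → [0, 0, 0, 3, 8]
k=4: vals[4] = (8+3)%6 = 5 → [0, 0, 0, 3, 5]

[0, 0, 0, 3, 5]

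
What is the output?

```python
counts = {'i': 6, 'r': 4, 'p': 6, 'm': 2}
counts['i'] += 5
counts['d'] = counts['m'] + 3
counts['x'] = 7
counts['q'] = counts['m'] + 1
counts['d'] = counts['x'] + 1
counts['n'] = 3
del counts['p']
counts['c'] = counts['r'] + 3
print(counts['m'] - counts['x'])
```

-5

counts['i'] = 6+5 = 11 → {'i': 11, 'r': 4, 'p': 6, 'm': 2}
counts['d'] = counts['m']+3 = 5 → {'i': 11, 'r': 4, 'p': 6, 'm': 2, 'd': 5}
counts['x'] = 7 → {'i': 11, 'r': 4, 'p': 6, 'm': 2, 'd': 5, 'x': 7}
counts['q'] = counts['m']+1 = 3 → {'i': 11, 'r': 4, 'p': 6, 'm': 2, 'd': 5, 'x': 7, 'q': 3}
counts['d'] = counts['x']+1 = 8 → {'i': 11, 'r': 4, 'p': 6, 'm': 2, 'd': 8, 'x': 7, 'q': 3}
counts['n'] = 3 → {'i': 11, 'r': 4, 'p': 6, 'm': 2, 'd': 8, 'x': 7, 'q': 3, 'n': 3}
del 'p' → {'i': 11, 'r': 4, 'm': 2, 'd': 8, 'x': 7, 'q': 3, 'n': 3}
counts['c'] = counts['r']+3 = 7 → {'i': 11, 'r': 4, 'm': 2, 'd': 8, 'x': 7, 'q': 3, 'n': 3, 'c': 7}
counts['m']-counts['x'] = 2-7 = -5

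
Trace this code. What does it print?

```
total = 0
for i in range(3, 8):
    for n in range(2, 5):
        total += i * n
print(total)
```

i=3,n=2: total = 0+6 = 6
i=3,n=3: total = 6+9 = 15
i=3,n=4: total = 15+12 = 27
i=4,n=2: total = 27+8 = 35
i=4,n=3: total = 35+12 = 47
i=4,n=4: total = 47+16 = 63
i=5,n=2: total = 63+10 = 73
i=5,n=3: total = 73+15 = 88
i=5,n=4: total = 88+20 = 108
i=6,n=2: total = 108+12 = 120
i=6,n=3: total = 120+18 = 138
i=6,n=4: total = 138+24 = 162
i=7,n=2: total = 162+14 = 176
i=7,n=3: total = 176+21 = 197
i=7,n=4: total = 197+28 = 225

225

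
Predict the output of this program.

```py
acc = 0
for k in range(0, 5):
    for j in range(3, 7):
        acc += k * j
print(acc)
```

k=0,j=3: acc = 0+0 = 0
k=0,j=4: acc = 0+0 = 0
k=0,j=5: acc = 0+0 = 0
k=0,j=6: acc = 0+0 = 0
k=1,j=3: acc = 0+3 = 3
k=1,j=4: acc = 3+4 = 7
k=1,j=5: acc = 7+5 = 12
k=1,j=6: acc = 12+6 = 18
k=2,j=3: acc = 18+6 = 24
k=2,j=4: acc = 24+8 = 32
k=2,j=5: acc = 32+10 = 42
k=2,j=6: acc = 42+12 = 54
k=3,j=3: acc = 54+9 = 63
k=3,j=4: acc = 63+12 = 75
k=3,j=5: acc = 75+15 = 90
k=3,j=6: acc = 90+18 = 108
k=4,j=3: acc = 108+12 = 120
k=4,j=4: acc = 120+16 = 136
k=4,j=5: acc = 136+20 = 156
k=4,j=6: acc = 156+24 = 180

180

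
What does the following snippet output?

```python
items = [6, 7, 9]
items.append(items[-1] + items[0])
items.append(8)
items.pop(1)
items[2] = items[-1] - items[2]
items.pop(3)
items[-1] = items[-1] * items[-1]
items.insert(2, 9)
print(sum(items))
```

73

append items[-1]+items[0] = 9+6 = 15 → [6, 7, 9, 15]
append 8 → [6, 7, 9, 15, 8]
pop(1) removes 7 → [6, 9, 15, 8]
items[2] = items[-1]-items[2] = 8-15 = -7 → [6, 9, -7, 8]
pop(3) removes 8 → [6, 9, -7]
items[-1] = items[-1]*items[-1] = (-7)*(-7) = 49 → [6, 9, 49]
insert 9 at 2 → [6, 9, 9, 49]
sum = 73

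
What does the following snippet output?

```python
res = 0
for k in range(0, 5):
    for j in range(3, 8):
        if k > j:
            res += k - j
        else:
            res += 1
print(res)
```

k=0,j=3: not 0>3, res = 0+1 = 1
k=0,j=4: not 0>4, res = 1+1 = 2
k=0,j=5: not 0>5, res = 2+1 = 3
k=0,j=6: not 0>6, res = 3+1 = 4
k=0,j=7: not 0>7, res = 4+1 = 5
k=1,j=3: not 1>3, res = 5+1 = 6
k=1,j=4: not 1>4, res = 6+1 = 7
k=1,j=5: not 1>5, res = 7+1 = 8
k=1,j=6: not 1>6, res = 8+1 = 9
k=1,j=7: not 1>7, res = 9+1 = 10
k=2,j=3: not 2>3, res = 10+1 = 11
k=2,j=4: not 2>4, res = 11+1 = 12
k=2,j=5: not 2>5, res = 12+1 = 13
k=2,j=6: not 2>6, res = 13+1 = 14
k=2,j=7: not 2>7, res = 14+1 = 15
k=3,j=3: not 3>3, res = 15+1 = 16
k=3,j=4: not 3>4, res = 16+1 = 17
k=3,j=5: not 3>5, res = 17+1 = 18
k=3,j=6: not 3>6, res = 18+1 = 19
k=3,j=7: not 3>7, res = 19+1 = 20
k=4,j=3: 4>3, res = 20+1 = 21
k=4,j=4: not 4>4, res = 21+1 = 22
k=4,j=5: not 4>5, res = 22+1 = 23
k=4,j=6: not 4>6, res = 23+1 = 24
k=4,j=7: not 4>7, res = 24+1 = 25

25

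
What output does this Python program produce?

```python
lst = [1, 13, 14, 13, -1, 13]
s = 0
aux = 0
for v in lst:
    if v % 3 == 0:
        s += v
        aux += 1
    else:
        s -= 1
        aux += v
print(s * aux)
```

v=1: not %3==0, s = 0-1 = -1; aux=1
v=13: not %3==0, s = (-1)-1 = -2; aux=14
v=14: not %3==0, s = (-2)-1 = -3; aux=28
v=13: not %3==0, s = (-3)-1 = -4; aux=41
v=-1: not %3==0, s = (-4)-1 = -5; aux=40
v=13: not %3==0, s = (-5)-1 = -6; aux=53
s*aux = (-6)*53 = -318

-318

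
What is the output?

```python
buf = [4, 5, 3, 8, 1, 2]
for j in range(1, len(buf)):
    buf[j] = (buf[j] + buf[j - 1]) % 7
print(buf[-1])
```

j=1: buf[1] = (5+4)%7 = 2 → [4, 2, 3, 8, 1, 2]
j=2: buf[2] = (3+2)%7 = 5 → [4, 2, 5, 8, 1, 2]
j=3: buf[3] = (8+5)%7 = 6 → [4, 2, 5, 6, 1, 2]
j=4: buf[4] = (1+6)%7 = 0 → [4, 2, 5, 6, 0, 2]
j=5: buf[5] = (2+0)%7 = 2 → [4, 2, 5, 6, 0, 2]

2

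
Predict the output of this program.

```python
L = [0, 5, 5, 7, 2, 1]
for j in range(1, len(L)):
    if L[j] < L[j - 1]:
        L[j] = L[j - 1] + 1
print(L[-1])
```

j=1: 5>=0, unchanged → [0, 5, 5, 7, 2, 1]
j=2: 5>=5, unchanged → [0, 5, 5, 7, 2, 1]
j=3: 7>=5, unchanged → [0, 5, 5, 7, 2, 1]
j=4: 2<7, L[4] = 7+1 = 8 → [0, 5, 5, 7, 8, 1]
j=5: 1<8, L[5] = 8+1 = 9 → [0, 5, 5, 7, 8, 9]

9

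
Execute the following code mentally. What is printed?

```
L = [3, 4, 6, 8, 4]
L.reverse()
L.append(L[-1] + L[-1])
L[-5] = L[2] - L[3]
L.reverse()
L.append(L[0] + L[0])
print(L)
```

reverse → [4, 8, 6, 4, 3]
append L[-1]+L[-1] = 3+3 = 6 → [4, 8, 6, 4, 3, 6]
L[-5] = L[2]-L[3] = 6-4 = 2 → [4, 2, 6, 4, 3, 6]
reverse → [6, 3, 4, 6, 2, 4]
append L[0]+L[0] = 6+6 = 12 → [6, 3, 4, 6, 2, 4, 12]

[6, 3, 4, 6, 2, 4, 12]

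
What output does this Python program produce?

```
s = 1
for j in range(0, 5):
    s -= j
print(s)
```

-9

j=0: s = 1-0 = 1
j=1: s = 1-1 = 0
j=2: s = 0-2 = -2
j=3: s = (-2)-3 = -5
j=4: s = (-5)-4 = -9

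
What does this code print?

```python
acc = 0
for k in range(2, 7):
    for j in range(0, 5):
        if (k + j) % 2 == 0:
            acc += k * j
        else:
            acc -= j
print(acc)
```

80

k=2,j=0: even sum, acc = 0+0 = 0
k=2,j=1: odd sum, acc = 0-1 = -1
k=2,j=2: even sum, acc = (-1)+4 = 3
k=2,j=3: odd sum, acc = 3-3 = 0
k=2,j=4: even sum, acc = 0+8 = 8
k=3,j=0: odd sum, acc = 8-0 = 8
k=3,j=1: even sum, acc = 8+3 = 11
k=3,j=2: odd sum, acc = 11-2 = 9
k=3,j=3: even sum, acc = 9+9 = 18
k=3,j=4: odd sum, acc = 18-4 = 14
k=4,j=0: even sum, acc = 14+0 = 14
k=4,j=1: odd sum, acc = 14-1 = 13
k=4,j=2: even sum, acc = 13+8 = 21
k=4,j=3: odd sum, acc = 21-3 = 18
k=4,j=4: even sum, acc = 18+16 = 34
k=5,j=0: odd sum, acc = 34-0 = 34
k=5,j=1: even sum, acc = 34+5 = 39
k=5,j=2: odd sum, acc = 39-2 = 37
k=5,j=3: even sum, acc = 37+15 = 52
k=5,j=4: odd sum, acc = 52-4 = 48
k=6,j=0: even sum, acc = 48+0 = 48
k=6,j=1: odd sum, acc = 48-1 = 47
k=6,j=2: even sum, acc = 47+12 = 59
k=6,j=3: odd sum, acc = 59-3 = 56
k=6,j=4: even sum, acc = 56+24 = 80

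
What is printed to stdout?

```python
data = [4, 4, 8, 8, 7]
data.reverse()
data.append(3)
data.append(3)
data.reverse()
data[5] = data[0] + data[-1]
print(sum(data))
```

39

reverse → [7, 8, 8, 4, 4]
append 3 → [7, 8, 8, 4, 4, 3]
append 3 → [7, 8, 8, 4, 4, 3, 3]
reverse → [3, 3, 4, 4, 8, 8, 7]
data[5] = data[0]+data[-1] = 3+7 = 10 → [3, 3, 4, 4, 8, 10, 7]
sum = 39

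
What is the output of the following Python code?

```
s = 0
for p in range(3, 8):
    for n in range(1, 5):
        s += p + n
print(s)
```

150

p=3,n=1: s = 0+4 = 4
p=3,n=2: s = 4+5 = 9
p=3,n=3: s = 9+6 = 15
p=3,n=4: s = 15+7 = 22
p=4,n=1: s = 22+5 = 27
p=4,n=2: s = 27+6 = 33
p=4,n=3: s = 33+7 = 40
p=4,n=4: s = 40+8 = 48
p=5,n=1: s = 48+6 = 54
p=5,n=2: s = 54+7 = 61
p=5,n=3: s = 61+8 = 69
p=5,n=4: s = 69+9 = 78
p=6,n=1: s = 78+7 = 85
p=6,n=2: s = 85+8 = 93
p=6,n=3: s = 93+9 = 102
p=6,n=4: s = 102+10 = 112
p=7,n=1: s = 112+8 = 120
p=7,n=2: s = 120+9 = 129
p=7,n=3: s = 129+10 = 139
p=7,n=4: s = 139+11 = 150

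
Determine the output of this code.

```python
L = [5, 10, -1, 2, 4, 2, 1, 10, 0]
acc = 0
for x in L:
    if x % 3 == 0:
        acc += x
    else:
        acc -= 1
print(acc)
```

-8

x=5: not %3==0, acc = 0-1 = -1
x=10: not %3==0, acc = (-1)-1 = -2
x=-1: not %3==0, acc = (-2)-1 = -3
x=2: not %3==0, acc = (-3)-1 = -4
x=4: not %3==0, acc = (-4)-1 = -5
x=2: not %3==0, acc = (-5)-1 = -6
x=1: not %3==0, acc = (-6)-1 = -7
x=10: not %3==0, acc = (-7)-1 = -8
x=0: %3==0, acc = (-8)+0 = -8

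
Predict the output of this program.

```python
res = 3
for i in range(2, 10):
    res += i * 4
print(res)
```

179

i=2: res = 3+2*4 = 11
i=3: res = 11+3*4 = 23
i=4: res = 23+4*4 = 39
i=5: res = 39+5*4 = 59
i=6: res = 59+6*4 = 83
i=7: res = 83+7*4 = 111
i=8: res = 111+8*4 = 143
i=9: res = 143+9*4 = 179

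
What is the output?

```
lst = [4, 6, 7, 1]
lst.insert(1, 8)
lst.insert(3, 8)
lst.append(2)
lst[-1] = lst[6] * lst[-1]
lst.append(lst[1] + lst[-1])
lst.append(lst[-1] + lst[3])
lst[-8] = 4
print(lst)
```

[4, 4, 6, 8, 7, 1, 4, 12, 20]

insert 8 at 1 → [4, 8, 6, 7, 1]
insert 8 at 3 → [4, 8, 6, 8, 7, 1]
append 2 → [4, 8, 6, 8, 7, 1, 2]
lst[-1] = lst[6]*lst[-1] = 2*2 = 4 → [4, 8, 6, 8, 7, 1, 4]
append lst[1]+lst[-1] = 8+4 = 12 → [4, 8, 6, 8, 7, 1, 4, 12]
append lst[-1]+lst[3] = 12+8 = 20 → [4, 8, 6, 8, 7, 1, 4, 12, 20]
lst[-8] = 4 → [4, 4, 6, 8, 7, 1, 4, 12, 20]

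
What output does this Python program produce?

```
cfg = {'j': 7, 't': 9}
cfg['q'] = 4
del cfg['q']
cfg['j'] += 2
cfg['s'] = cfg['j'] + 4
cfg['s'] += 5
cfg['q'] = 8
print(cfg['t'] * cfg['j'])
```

cfg['q'] = 4 → {'j': 7, 't': 9, 'q': 4}
del 'q' → {'j': 7, 't': 9}
cfg['j'] = 7+2 = 9 → {'j': 9, 't': 9}
cfg['s'] = cfg['j']+4 = 13 → {'j': 9, 't': 9, 's': 13}
cfg['s'] = 13+5 = 18 → {'j': 9, 't': 9, 's': 18}
cfg['q'] = 8 → {'j': 9, 't': 9, 's': 18, 'q': 8}
cfg['t']*cfg['j'] = 9*9 = 81

81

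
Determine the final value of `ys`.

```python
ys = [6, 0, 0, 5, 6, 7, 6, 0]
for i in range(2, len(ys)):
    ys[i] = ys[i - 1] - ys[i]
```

[6, 0, 0, -5, -11, -18, -24, -24]

i=2: ys[2] = 0-0 = 0 → [6, 0, 0, 5, 6, 7, 6, 0]
i=3: ys[3] = 0-5 = -5 → [6, 0, 0, -5, 6, 7, 6, 0]
i=4: ys[4] = (-5)-6 = -11 → [6, 0, 0, -5, -11, 7, 6, 0]
i=5: ys[5] = (-11)-7 = -18 → [6, 0, 0, -5, -11, -18, 6, 0]
i=6: ys[6] = (-18)-6 = -24 → [6, 0, 0, -5, -11, -18, -24, 0]
i=7: ys[7] = (-24)-0 = -24 → [6, 0, 0, -5, -11, -18, -24, -24]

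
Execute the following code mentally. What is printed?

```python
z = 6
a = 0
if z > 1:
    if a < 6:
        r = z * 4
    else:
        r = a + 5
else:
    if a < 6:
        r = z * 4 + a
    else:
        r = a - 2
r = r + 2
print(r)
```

z=6, a=0
z > 1 is True; a < 6 is True
→ r = z * 4 = 24
r = 24+2 = 26

26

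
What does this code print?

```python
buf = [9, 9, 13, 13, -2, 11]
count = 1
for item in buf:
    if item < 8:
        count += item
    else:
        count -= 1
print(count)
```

item=9: not <8, count = 1-1 = 0
item=9: not <8, count = 0-1 = -1
item=13: not <8, count = (-1)-1 = -2
item=13: not <8, count = (-2)-1 = -3
item=-2: <8, count = (-3)+(-2) = -5
item=11: not <8, count = (-5)-1 = -6

-6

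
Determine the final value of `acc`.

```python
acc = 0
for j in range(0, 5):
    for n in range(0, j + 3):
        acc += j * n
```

j=0,n=0: acc = 0+0 = 0
j=0,n=1: acc = 0+0 = 0
j=0,n=2: acc = 0+0 = 0
j=1,n=0: acc = 0+0 = 0
j=1,n=1: acc = 0+1 = 1
j=1,n=2: acc = 1+2 = 3
j=1,n=3: acc = 3+3 = 6
j=2,n=0: acc = 6+0 = 6
j=2,n=1: acc = 6+2 = 8
j=2,n=2: acc = 8+4 = 12
j=2,n=3: acc = 12+6 = 18
j=2,n=4: acc = 18+8 = 26
j=3,n=0: acc = 26+0 = 26
j=3,n=1: acc = 26+3 = 29
j=3,n=2: acc = 29+6 = 35
j=3,n=3: acc = 35+9 = 44
j=3,n=4: acc = 44+12 = 56
j=3,n=5: acc = 56+15 = 71
j=4,n=0: acc = 71+0 = 71
j=4,n=1: acc = 71+4 = 75
j=4,n=2: acc = 75+8 = 83
j=4,n=3: acc = 83+12 = 95
j=4,n=4: acc = 95+16 = 111
j=4,n=5: acc = 111+20 = 131
j=4,n=6: acc = 131+24 = 155

155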